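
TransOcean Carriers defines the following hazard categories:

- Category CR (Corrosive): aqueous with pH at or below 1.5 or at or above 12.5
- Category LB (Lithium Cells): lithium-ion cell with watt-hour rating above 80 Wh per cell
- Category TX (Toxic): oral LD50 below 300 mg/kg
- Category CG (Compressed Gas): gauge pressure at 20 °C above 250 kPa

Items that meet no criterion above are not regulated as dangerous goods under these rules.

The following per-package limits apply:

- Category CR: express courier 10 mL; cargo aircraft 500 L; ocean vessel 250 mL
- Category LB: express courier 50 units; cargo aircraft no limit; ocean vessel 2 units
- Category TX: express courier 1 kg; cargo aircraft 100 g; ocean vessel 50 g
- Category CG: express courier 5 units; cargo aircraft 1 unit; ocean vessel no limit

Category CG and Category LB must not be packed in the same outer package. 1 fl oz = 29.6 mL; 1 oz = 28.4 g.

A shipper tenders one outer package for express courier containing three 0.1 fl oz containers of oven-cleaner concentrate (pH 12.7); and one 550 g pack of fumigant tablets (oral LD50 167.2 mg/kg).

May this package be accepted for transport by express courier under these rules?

Yes

Oven-cleaner concentrate: pH 12.7 ≥ 12.5 → Category CR (Corrosive).
With oral LD50 167.2 mg/kg (< 300 mg/kg), the fumigant tablets fall in Category TX.
Category TX quantity: 550 g.
That is within the Category TX express courier limit of 1 kg.
Category CR quantity: three 0.1 fl oz containers = 8.88 mL.
That is within the Category CR express courier limit of 10 mL.
The segregation rule (Category CG with Category LB) does not apply to Category TX with Category CR.
Every hazard category is within its express courier limit and no segregation rule is violated.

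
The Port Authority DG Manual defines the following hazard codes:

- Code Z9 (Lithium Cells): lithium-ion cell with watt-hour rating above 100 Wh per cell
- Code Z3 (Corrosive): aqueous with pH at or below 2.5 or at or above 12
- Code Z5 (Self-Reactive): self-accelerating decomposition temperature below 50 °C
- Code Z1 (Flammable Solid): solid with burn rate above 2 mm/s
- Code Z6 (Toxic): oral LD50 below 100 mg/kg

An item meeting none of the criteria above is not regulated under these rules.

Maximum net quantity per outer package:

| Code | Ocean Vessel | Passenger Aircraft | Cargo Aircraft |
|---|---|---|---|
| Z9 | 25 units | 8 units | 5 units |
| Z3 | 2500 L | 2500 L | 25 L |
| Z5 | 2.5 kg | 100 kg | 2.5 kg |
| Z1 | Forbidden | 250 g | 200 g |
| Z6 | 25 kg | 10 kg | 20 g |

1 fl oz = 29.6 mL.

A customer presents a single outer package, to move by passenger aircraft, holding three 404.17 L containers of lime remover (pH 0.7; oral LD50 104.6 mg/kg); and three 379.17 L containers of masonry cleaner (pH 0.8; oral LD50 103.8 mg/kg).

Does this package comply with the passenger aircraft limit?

Lime remover: pH 0.7 ≤ 2.5 → Code Z3 (Corrosive).
The masonry cleaner has pH 0.8, which is ≤ 2.5, so it is Code Z3 (Corrosive).
Total Code Z3: (three 404.17 L containers = 1212.51 L) + (three 379.17 L containers = 1137.51 L) = 2350.02 L.
That is within the Code Z3 passenger aircraft limit of 2500 L.

Yes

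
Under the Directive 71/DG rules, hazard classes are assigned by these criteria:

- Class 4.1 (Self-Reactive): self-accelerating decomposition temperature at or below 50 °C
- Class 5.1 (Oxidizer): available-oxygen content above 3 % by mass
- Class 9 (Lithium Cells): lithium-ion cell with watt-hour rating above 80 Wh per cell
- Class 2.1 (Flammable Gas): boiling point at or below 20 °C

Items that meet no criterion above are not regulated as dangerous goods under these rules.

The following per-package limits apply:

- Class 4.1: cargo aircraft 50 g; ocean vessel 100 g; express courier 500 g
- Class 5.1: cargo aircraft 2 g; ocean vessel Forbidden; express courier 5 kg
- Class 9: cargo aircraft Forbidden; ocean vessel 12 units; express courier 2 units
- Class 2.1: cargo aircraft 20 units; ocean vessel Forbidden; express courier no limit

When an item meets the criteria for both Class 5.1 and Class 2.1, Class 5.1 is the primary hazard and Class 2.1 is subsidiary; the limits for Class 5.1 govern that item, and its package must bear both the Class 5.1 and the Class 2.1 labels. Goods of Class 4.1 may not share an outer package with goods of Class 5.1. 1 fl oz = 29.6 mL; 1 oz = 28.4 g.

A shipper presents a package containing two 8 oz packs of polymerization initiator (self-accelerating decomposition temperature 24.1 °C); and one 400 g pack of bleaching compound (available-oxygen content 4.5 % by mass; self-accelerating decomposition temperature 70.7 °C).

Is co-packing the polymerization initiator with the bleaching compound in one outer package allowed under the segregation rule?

No

With self-accelerating decomposition temperature 24.1 °C (≤ 50 °C), the polymerization initiator falls in Class 4.1.
The bleaching compound has available-oxygen content 4.5 % by mass, which is > 3 % by mass, so it is Class 5.1 (Oxidizer).
Class 4.1 and Class 5.1 may not share an outer package.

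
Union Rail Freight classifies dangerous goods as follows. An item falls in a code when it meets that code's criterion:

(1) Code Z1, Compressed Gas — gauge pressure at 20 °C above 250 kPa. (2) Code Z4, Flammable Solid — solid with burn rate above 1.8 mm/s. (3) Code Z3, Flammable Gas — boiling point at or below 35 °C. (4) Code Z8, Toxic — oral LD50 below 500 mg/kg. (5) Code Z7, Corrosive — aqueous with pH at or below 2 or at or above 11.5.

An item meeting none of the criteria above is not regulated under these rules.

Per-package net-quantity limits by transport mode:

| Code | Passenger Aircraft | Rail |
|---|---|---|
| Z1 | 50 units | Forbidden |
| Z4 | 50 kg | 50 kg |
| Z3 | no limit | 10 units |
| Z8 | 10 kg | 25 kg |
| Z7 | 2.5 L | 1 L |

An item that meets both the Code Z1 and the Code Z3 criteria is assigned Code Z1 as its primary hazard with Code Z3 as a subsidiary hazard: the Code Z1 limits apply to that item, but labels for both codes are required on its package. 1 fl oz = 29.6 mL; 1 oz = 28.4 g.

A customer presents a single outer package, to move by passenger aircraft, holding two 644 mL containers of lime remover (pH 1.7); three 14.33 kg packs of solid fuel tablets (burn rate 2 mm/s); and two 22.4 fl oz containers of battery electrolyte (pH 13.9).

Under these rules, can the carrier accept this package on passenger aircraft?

The lime remover has pH 1.7, which is ≤ 2, so it is Code Z7 (Corrosive).
With burn rate 2 mm/s (> 1.8 mm/s), the solid fuel tablets fall in Code Z4.
pH 13.9 meets the Code Z7 criterion (Corrosive), so the battery electrolyte is Code Z7.
Code Z4 quantity: three 14.33 kg packs = 42.99 kg.
42.99 kg is within the passenger aircraft limit of 50 kg for Code Z4.
Total Code Z7: (two 644 mL containers = 1.288 L) + (two 22.4 fl oz containers = 1326.08 mL) = 2614.08 mL.
2614.08 mL > 2.5 L (passenger aircraft limit, Code Z7) — over the limit.

No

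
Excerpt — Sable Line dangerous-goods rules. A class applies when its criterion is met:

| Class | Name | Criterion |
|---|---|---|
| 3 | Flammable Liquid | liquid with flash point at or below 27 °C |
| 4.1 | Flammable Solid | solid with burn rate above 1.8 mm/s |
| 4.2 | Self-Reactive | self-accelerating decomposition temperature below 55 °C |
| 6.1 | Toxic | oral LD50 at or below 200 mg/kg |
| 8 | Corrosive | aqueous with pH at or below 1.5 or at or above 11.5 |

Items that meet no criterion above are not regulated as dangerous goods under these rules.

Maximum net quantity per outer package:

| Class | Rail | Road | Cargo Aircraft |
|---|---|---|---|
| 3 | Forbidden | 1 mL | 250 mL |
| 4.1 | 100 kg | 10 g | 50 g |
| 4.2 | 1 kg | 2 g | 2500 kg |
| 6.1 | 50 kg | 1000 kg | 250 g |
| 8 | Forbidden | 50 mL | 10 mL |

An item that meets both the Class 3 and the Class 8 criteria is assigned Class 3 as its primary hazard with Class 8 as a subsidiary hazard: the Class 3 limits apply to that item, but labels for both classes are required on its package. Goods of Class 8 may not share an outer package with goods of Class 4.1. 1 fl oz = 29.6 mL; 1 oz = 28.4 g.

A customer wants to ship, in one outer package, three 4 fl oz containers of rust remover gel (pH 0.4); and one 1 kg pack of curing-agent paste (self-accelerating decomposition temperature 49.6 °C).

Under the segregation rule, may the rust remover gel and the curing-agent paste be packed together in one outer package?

Rust remover gel: pH 0.4 ≤ 1.5 → Class 8 (Corrosive).
The curing-agent paste has self-accelerating decomposition temperature 49.6 °C, which is < 55 °C, so it is Class 4.2 (Self-Reactive).
No segregation rule bars Class 8 with Class 4.2.

Yes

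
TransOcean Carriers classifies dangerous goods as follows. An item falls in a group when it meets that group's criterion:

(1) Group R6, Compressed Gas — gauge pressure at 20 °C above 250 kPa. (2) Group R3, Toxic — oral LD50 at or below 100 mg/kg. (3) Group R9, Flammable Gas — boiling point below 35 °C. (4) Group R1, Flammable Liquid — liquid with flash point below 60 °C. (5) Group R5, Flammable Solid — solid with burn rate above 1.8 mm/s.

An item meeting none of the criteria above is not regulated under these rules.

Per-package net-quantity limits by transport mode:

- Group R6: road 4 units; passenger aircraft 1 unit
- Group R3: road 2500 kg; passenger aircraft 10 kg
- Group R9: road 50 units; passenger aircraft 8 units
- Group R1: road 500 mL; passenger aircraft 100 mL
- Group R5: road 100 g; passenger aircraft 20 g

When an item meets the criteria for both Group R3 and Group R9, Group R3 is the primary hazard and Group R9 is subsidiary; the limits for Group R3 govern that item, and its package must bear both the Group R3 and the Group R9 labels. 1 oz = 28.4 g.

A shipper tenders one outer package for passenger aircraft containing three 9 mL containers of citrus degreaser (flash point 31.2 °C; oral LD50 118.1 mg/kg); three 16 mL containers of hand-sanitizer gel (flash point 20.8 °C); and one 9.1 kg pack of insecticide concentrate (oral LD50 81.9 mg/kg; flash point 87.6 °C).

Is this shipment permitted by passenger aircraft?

With flash point 31.2 °C (< 60 °C), the citrus degreaser falls in Group R1.
Flash point 20.8 °C meets the Group R1 criterion (Flammable Liquid), so the hand-sanitizer gel is Group R1.
Insecticide concentrate: oral LD50 81.9 mg/kg ≤ 100 mg/kg → Group R3 (Toxic).
Group R3 quantity: 9.1 kg.
9.1 kg is within the passenger aircraft limit of 10 kg for Group R3.
Total Group R1: (three 9 mL containers = 27 mL) + (three 16 mL containers = 48 mL) = 75 mL.
75 mL is within the passenger aircraft limit of 100 mL for Group R1.
Every hazard group is within its passenger aircraft limit and no segregation rule is violated.

Yes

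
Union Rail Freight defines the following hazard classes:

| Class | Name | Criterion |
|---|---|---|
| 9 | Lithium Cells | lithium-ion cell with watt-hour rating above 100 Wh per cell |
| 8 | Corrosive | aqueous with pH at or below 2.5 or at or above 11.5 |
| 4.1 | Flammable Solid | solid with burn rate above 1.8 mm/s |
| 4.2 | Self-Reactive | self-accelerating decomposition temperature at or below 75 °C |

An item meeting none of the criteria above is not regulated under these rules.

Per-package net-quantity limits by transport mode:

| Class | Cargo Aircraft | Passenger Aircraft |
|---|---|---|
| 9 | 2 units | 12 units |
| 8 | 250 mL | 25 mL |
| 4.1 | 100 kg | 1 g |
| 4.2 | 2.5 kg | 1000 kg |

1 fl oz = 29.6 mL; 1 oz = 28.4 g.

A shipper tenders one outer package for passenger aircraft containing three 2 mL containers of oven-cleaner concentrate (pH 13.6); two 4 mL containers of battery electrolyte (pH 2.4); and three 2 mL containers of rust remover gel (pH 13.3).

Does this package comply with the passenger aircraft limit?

Yes

The oven-cleaner concentrate has pH 13.6, which is ≥ 11.5, so it is Class 8 (Corrosive).
The battery electrolyte has pH 2.4, which is ≤ 2.5, so it is Class 8 (Corrosive).
With pH 13.3 (≥ 11.5), the rust remover gel falls in Class 8.
Total Class 8: (three 2 mL containers = 6 mL) + (two 4 mL containers = 8 mL) + (three 2 mL containers = 6 mL) = 20 mL.
20 mL is within the passenger aircraft limit of 25 mL for Class 8.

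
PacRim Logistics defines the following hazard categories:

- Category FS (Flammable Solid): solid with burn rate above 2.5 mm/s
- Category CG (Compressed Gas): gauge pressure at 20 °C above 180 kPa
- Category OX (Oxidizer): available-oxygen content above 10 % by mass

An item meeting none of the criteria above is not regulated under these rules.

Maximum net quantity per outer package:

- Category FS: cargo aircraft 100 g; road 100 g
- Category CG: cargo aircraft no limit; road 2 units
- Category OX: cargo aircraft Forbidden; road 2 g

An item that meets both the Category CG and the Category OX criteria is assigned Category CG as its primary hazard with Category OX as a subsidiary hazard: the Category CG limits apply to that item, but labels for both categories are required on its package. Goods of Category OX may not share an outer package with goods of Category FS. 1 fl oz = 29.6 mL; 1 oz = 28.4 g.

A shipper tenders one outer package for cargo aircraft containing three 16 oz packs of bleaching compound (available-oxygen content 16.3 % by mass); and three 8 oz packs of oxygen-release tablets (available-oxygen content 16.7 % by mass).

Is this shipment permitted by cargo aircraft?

No

The bleaching compound has available-oxygen content 16.3 % by mass, which is > 10 % by mass, so it is Category OX (Oxidizer).
Oxygen-release tablets: available-oxygen content 16.7 % by mass > 10 % by mass → Category OX (Oxidizer).
Total Category OX: (three 16 oz packs = 1363.2 g) + (three 8 oz packs = 681.6 g) = 2044.8 g.
Category OX is Forbidden by cargo aircraft.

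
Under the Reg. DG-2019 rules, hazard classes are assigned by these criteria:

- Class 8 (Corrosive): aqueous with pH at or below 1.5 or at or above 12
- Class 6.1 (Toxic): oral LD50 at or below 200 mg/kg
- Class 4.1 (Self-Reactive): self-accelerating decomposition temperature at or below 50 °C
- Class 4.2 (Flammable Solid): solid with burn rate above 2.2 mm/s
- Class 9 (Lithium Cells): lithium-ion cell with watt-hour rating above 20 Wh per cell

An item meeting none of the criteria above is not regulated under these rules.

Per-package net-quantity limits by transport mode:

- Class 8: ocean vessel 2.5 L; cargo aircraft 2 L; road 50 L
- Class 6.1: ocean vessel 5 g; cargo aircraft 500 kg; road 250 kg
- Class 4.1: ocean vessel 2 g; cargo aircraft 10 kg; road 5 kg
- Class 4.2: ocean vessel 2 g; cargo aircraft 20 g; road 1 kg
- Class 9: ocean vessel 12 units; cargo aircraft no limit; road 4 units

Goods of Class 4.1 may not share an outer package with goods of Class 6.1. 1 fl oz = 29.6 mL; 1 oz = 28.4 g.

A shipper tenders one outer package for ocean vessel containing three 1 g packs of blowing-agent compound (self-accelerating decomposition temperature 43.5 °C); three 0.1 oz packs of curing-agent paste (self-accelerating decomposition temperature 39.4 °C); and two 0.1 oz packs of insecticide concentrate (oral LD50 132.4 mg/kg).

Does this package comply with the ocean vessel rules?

No

With self-accelerating decomposition temperature 43.5 °C (≤ 50 °C), the blowing-agent compound falls in Class 4.1.
With self-accelerating decomposition temperature 39.4 °C (≤ 50 °C), the curing-agent paste falls in Class 4.1.
With oral LD50 132.4 mg/kg (≤ 200 mg/kg), the insecticide concentrate falls in Class 6.1.
Class 4.1 net quantity: (three 1 g packs = 3 g) + (three 0.1 oz packs = 8.52 g) = 11.52 g.
11.52 g > 2 g (ocean vessel limit, Class 4.1) — over the limit.
Class 6.1 quantity: two 0.1 oz packs = 5.68 g.
That exceeds the Class 6.1 ocean vessel limit of 5 g.
Class 4.1 and Class 6.1 may not share an outer package.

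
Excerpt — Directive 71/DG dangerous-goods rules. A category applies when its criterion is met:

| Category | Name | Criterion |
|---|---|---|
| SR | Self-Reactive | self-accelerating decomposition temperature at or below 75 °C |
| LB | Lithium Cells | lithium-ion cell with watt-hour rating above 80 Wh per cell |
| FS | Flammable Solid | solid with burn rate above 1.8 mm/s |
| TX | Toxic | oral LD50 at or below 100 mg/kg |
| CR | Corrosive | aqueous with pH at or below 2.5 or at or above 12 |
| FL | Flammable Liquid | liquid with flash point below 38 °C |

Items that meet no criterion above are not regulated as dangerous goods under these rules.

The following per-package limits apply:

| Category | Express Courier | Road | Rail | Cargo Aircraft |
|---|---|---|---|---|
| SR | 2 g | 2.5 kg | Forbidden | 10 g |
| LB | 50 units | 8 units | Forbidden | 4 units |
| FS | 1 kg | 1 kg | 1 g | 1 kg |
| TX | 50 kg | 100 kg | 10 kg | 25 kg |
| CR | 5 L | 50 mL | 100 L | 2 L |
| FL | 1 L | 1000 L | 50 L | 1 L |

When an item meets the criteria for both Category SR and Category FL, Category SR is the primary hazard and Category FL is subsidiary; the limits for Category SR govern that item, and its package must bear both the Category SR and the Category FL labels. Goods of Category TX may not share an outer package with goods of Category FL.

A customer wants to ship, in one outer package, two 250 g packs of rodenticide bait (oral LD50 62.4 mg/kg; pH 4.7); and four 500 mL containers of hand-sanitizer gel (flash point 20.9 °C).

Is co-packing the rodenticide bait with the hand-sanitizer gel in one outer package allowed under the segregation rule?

With oral LD50 62.4 mg/kg (≤ 100 mg/kg), the rodenticide bait falls in Category TX.
The hand-sanitizer gel has flash point 20.9 °C, which is < 38 °C, so it is Category FL (Flammable Liquid).
Category TX and Category FL may not share an outer package.

No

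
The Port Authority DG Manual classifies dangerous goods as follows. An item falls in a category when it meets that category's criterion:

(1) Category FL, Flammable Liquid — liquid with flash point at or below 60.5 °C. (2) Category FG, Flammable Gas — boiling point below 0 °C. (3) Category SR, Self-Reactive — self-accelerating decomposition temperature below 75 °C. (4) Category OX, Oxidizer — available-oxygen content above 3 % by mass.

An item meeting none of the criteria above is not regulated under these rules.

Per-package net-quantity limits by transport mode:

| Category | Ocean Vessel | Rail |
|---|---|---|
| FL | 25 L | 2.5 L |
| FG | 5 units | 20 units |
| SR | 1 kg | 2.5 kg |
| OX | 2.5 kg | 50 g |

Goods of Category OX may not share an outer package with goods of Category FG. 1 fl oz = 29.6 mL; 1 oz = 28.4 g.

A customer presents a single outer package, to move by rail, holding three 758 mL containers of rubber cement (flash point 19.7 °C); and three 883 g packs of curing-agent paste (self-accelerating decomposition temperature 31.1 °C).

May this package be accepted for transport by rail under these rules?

Flash point 19.7 °C meets the Category FL criterion (Flammable Liquid), so the rubber cement is Category FL.
The curing-agent paste has self-accelerating decomposition temperature 31.1 °C, which is < 75 °C, so it is Category SR (Self-Reactive).
Category FL quantity: three 758 mL containers = 2.274 L.
2.274 L ≤ 2.5 L (rail limit, Category FL) — within limit.
Category SR quantity: three 883 g packs = 2.649 kg.
2.649 kg > 2.5 kg (rail limit, Category SR) — over the limit.
The segregation rule (Category OX with Category FG) does not apply to Category FL with Category SR.

No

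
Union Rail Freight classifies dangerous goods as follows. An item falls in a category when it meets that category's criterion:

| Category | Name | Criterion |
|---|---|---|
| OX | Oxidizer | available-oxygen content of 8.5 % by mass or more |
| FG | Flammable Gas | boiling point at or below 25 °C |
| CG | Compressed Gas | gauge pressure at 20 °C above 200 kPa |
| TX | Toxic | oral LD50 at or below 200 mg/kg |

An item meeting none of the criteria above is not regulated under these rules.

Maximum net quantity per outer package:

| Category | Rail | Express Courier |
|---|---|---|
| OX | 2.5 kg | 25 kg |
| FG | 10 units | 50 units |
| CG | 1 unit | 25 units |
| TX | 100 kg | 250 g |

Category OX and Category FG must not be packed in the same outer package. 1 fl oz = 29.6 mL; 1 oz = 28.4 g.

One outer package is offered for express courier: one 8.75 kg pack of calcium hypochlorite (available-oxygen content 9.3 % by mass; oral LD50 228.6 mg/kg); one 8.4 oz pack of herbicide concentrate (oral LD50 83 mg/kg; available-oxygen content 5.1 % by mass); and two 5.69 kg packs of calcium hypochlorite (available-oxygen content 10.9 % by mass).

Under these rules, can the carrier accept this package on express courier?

Yes

With available-oxygen content 9.3 % by mass (≥ 8.5 % by mass), the calcium hypochlorite falls in Category OX.
Herbicide concentrate: oral LD50 83 mg/kg ≤ 200 mg/kg → Category TX (Toxic).
Available-oxygen content 10.9 % by mass meets the Category OX criterion (Oxidizer), so the calcium hypochlorite is Category OX.
Total Category OX: 8.75 kg + (two 5.69 kg packs = 11.38 kg) = 20.13 kg.
That is within the Category OX express courier limit of 25 kg.
Category TX quantity: one 8.4 oz pack = 238.56 g.
238.56 g is within the express courier limit of 250 g for Category TX.
The segregation rule (Category OX with Category FG) does not apply to Category OX with Category TX.
Every hazard category is within its express courier limit and no segregation rule is violated.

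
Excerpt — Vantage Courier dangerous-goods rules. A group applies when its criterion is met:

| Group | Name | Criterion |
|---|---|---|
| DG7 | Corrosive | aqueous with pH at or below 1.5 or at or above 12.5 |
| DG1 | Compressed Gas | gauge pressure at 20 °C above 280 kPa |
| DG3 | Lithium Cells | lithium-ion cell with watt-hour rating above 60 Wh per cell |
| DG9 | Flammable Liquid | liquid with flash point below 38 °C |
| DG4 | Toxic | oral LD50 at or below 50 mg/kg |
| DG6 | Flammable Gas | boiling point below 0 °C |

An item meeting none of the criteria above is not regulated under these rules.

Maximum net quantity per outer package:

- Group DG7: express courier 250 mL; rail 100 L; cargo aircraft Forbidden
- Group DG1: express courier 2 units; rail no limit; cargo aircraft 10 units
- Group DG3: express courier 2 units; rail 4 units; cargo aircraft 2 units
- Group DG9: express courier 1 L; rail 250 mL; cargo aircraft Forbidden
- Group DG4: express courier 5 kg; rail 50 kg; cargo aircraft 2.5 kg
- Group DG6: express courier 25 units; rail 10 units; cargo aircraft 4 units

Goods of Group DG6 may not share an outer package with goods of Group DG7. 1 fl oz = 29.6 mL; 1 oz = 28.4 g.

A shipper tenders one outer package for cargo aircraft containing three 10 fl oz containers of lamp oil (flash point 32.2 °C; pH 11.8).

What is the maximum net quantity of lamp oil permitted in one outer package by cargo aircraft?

With flash point 32.2 °C (< 38 °C), the lamp oil falls in Group DG9.
The cargo aircraft limit for Group DG9 is Forbidden.

Forbidden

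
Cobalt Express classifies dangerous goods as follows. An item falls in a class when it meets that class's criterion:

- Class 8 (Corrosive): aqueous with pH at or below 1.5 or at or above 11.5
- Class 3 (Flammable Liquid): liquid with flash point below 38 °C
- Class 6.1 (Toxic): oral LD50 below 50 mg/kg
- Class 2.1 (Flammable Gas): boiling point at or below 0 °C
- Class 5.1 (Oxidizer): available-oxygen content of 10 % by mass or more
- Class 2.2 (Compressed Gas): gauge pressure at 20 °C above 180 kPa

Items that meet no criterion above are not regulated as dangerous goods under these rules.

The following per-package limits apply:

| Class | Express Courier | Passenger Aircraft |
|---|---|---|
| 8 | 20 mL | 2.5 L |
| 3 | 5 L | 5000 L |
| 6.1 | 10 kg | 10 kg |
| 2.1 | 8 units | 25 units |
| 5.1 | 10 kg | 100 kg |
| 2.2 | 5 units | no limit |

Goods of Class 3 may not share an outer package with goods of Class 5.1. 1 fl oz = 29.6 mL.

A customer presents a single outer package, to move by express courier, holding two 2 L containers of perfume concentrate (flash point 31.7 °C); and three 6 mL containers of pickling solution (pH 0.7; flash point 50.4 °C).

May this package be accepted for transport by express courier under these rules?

Perfume concentrate: flash point 31.7 °C < 38 °C → Class 3 (Flammable Liquid).
pH 0.7 meets the Class 8 criterion (Corrosive), so the pickling solution is Class 8.
Class 3 quantity: two 2 L containers = 4 L.
4 L ≤ 5 L (express courier limit, Class 3) — within limit.
Class 8 quantity: three 6 mL containers = 18 mL.
That is within the Class 8 express courier limit of 20 mL.
The segregation rule (Class 3 with Class 5.1) does not apply to Class 3 with Class 8.
Every hazard class is within its express courier limit and no segregation rule is violated.

Yes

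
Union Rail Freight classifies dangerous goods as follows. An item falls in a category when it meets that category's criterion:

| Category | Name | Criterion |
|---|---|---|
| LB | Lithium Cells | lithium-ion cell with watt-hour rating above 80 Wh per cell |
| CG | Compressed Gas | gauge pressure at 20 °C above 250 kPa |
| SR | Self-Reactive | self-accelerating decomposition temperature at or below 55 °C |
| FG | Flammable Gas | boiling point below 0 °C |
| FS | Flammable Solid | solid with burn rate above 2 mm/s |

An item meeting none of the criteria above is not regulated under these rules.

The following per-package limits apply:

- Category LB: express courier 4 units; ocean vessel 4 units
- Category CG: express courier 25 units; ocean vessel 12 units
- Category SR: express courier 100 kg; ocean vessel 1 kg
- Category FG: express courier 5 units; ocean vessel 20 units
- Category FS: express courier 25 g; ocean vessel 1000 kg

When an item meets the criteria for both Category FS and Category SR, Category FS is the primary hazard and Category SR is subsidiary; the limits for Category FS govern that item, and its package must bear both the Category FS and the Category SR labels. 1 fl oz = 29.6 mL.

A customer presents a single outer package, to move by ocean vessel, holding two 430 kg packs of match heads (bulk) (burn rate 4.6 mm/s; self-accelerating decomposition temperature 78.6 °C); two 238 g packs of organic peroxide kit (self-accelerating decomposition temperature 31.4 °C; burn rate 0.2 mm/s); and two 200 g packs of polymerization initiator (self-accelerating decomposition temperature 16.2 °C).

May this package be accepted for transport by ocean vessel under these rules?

Match heads (bulk): burn rate 4.6 mm/s > 2 mm/s → Category FS (Flammable Solid).
Self-accelerating decomposition temperature 31.4 °C meets the Category SR criterion (Self-Reactive), so the organic peroxide kit is Category SR.
Self-accelerating decomposition temperature 16.2 °C meets the Category SR criterion (Self-Reactive), so the polymerization initiator is Category SR.
Category FS quantity: two 430 kg packs = 860 kg.
860 kg ≤ 1000 kg (ocean vessel limit, Category FS) — within limit.
Category SR net quantity: (two 238 g packs = 476 g) + (two 200 g packs = 400 g) = 876 g.
876 g is within the ocean vessel limit of 1 kg for Category SR.
Every hazard category is within its ocean vessel limit and no segregation rule is violated.

Yes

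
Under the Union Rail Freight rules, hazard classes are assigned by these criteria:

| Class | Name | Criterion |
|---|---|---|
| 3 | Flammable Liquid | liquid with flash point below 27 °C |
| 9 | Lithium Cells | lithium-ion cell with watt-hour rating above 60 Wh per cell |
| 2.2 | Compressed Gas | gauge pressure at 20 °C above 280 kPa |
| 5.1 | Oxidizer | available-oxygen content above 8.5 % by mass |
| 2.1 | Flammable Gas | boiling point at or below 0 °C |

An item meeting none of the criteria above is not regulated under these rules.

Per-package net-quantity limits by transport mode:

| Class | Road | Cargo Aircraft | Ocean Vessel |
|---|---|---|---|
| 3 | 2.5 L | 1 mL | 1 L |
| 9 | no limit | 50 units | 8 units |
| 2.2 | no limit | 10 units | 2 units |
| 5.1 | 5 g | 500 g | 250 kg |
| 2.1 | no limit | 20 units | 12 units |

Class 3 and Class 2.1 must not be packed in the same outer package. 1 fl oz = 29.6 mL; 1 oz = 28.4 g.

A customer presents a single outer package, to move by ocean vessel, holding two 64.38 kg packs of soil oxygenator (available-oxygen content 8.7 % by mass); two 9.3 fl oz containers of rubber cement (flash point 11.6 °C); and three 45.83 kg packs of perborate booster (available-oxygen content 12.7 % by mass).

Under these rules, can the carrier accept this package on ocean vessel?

No

With available-oxygen content 8.7 % by mass (> 8.5 % by mass), the soil oxygenator falls in Class 5.1.
With flash point 11.6 °C (< 27 °C), the rubber cement falls in Class 3.
The perborate booster has available-oxygen content 12.7 % by mass, which is > 8.5 % by mass, so it is Class 5.1 (Oxidizer).
Total Class 5.1: (two 64.38 kg packs = 128.76 kg) + (three 45.83 kg packs = 137.49 kg) = 266.25 kg.
That exceeds the Class 5.1 ocean vessel limit of 250 kg.
Class 3 quantity: two 9.3 fl oz containers = 550.56 mL.
550.56 mL is within the ocean vessel limit of 1 L for Class 3.
The segregation rule (Class 3 with Class 2.1) does not apply to Class 5.1 with Class 3.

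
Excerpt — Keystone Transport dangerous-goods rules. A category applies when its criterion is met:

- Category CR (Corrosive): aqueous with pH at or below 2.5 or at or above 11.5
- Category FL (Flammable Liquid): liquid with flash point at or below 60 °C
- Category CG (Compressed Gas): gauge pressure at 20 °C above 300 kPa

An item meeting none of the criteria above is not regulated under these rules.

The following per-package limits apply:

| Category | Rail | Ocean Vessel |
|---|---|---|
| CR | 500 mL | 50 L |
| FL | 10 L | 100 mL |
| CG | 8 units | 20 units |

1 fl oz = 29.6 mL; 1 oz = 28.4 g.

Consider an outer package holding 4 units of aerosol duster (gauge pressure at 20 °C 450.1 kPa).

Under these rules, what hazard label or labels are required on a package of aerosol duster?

Aerosol duster: gauge pressure at 20 °C 450.1 kPa > 300 kPa → Category CG (Compressed Gas).
Only the Category CG label is required.

Category CG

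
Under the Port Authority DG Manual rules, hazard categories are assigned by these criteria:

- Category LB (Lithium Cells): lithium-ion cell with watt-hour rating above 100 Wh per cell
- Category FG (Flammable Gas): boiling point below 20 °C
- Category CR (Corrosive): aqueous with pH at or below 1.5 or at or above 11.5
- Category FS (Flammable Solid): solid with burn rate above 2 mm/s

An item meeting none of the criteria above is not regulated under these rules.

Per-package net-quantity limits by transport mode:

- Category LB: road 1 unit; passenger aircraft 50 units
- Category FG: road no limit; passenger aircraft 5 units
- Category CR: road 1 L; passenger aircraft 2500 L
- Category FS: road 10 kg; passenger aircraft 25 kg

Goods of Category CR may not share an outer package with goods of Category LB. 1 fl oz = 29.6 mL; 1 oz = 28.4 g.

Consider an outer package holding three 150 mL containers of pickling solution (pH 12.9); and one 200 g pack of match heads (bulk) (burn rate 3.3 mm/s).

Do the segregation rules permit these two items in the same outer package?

Pickling solution: pH 12.9 ≥ 11.5 → Category CR (Corrosive).
Match heads (bulk): burn rate 3.3 mm/s > 2 mm/s → Category FS (Flammable Solid).
No segregation rule bars Category CR with Category FS.

Yes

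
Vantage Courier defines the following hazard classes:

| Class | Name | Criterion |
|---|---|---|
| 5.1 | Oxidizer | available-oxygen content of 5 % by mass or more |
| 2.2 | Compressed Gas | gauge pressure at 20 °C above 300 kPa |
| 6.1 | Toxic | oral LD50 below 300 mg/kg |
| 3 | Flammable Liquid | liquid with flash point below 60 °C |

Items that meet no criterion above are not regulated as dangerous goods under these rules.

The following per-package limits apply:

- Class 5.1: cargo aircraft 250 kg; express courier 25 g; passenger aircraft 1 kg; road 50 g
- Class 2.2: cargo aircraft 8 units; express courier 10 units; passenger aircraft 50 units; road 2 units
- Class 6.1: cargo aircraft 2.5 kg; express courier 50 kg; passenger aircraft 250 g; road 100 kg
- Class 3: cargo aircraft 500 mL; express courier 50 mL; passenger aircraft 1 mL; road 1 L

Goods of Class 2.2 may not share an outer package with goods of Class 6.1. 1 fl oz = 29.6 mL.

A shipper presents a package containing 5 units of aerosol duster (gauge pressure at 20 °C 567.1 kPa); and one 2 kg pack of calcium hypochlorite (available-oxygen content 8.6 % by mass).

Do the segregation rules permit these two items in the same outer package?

With gauge pressure at 20 °C 567.1 kPa (> 300 kPa), the aerosol duster falls in Class 2.2.
Available-oxygen content 8.6 % by mass meets the Class 5.1 criterion (Oxidizer), so the calcium hypochlorite is Class 5.1.
No segregation rule bars Class 2.2 with Class 5.1.

Yes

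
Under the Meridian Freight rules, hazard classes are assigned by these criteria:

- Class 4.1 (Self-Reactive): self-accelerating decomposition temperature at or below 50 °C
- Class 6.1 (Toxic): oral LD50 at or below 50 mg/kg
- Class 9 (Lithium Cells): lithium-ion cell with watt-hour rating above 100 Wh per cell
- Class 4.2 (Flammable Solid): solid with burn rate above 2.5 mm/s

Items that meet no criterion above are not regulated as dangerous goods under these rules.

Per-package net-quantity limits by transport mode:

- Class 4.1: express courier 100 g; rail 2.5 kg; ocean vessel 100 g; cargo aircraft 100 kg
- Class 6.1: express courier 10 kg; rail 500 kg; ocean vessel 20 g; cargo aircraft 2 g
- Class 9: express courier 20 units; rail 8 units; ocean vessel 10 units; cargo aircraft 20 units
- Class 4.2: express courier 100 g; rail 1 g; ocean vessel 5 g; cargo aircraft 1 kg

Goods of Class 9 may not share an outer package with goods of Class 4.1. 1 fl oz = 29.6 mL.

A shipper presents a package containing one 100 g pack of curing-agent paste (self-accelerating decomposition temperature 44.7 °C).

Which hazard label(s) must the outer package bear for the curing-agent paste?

Class 4.1

Self-accelerating decomposition temperature 44.7 °C meets the Class 4.1 criterion (Self-Reactive), so the curing-agent paste is Class 4.1.
Only the Class 4.1 label is required.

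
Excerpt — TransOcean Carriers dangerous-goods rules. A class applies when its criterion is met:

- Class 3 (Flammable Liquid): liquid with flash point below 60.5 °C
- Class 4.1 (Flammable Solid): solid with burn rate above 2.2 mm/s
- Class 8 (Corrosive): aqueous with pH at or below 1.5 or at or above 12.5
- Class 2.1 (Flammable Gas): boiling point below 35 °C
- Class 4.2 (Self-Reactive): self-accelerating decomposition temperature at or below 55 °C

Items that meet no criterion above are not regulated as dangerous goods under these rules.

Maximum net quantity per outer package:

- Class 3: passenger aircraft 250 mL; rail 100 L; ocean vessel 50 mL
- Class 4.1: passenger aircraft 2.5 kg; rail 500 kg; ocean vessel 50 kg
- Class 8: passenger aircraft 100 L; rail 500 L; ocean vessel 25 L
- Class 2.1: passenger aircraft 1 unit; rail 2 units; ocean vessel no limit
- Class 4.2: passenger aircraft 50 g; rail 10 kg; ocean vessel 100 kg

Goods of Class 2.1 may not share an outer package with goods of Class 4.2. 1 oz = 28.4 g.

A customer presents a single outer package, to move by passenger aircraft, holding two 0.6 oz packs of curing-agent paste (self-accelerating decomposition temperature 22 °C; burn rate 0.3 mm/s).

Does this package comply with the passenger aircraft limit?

With self-accelerating decomposition temperature 22 °C (≤ 55 °C), the curing-agent paste falls in Class 4.2.
Class 4.2 quantity: two 0.6 oz packs = 34.08 g.
34.08 g is within the passenger aircraft limit of 50 g for Class 4.2.

Yes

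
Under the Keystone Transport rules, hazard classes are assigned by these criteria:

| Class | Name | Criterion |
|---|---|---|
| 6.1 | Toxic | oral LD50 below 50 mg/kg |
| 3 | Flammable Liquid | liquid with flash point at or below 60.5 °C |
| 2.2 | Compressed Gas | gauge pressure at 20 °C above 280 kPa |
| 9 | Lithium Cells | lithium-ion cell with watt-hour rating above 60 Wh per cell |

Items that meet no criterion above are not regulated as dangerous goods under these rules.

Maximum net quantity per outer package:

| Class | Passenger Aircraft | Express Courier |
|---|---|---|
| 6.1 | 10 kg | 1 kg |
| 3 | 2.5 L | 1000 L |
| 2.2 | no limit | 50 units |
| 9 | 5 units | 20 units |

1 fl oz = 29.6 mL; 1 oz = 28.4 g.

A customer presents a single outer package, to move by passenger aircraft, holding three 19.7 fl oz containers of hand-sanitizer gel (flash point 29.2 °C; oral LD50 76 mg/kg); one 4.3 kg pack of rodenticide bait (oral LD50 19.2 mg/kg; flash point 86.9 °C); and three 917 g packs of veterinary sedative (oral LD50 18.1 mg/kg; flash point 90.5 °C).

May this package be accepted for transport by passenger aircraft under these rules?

Yes

With flash point 29.2 °C (≤ 60.5 °C), the hand-sanitizer gel falls in Class 3.
With oral LD50 19.2 mg/kg (< 50 mg/kg), the rodenticide bait falls in Class 6.1.
Oral LD50 18.1 mg/kg meets the Class 6.1 criterion (Toxic), so the veterinary sedative is Class 6.1.
Class 6.1 net quantity: 4.3 kg + (three 917 g packs = 2.751 kg) = 7.051 kg.
7.051 kg is within the passenger aircraft limit of 10 kg for Class 6.1.
Class 3 quantity: three 19.7 fl oz containers = 1749.36 mL.
1749.36 mL ≤ 2.5 L (passenger aircraft limit, Class 3) — within limit.
Every hazard class is within its passenger aircraft limit and no segregation rule is violated.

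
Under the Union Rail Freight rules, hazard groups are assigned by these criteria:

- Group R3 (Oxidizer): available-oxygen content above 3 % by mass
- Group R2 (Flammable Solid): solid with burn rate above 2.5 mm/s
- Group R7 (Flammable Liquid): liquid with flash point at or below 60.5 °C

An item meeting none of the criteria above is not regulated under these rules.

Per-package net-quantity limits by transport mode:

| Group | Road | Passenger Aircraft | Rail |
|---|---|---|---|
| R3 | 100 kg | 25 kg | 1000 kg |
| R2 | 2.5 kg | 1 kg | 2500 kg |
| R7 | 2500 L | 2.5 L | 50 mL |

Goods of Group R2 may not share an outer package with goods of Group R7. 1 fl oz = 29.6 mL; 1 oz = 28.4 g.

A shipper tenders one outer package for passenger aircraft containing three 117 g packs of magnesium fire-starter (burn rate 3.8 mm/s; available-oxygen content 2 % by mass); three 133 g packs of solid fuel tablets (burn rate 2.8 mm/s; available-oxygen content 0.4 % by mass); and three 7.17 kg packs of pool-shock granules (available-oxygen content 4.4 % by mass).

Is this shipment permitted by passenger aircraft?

Magnesium fire-starter: burn rate 3.8 mm/s > 2.5 mm/s → Group R2 (Flammable Solid).
With burn rate 2.8 mm/s (> 2.5 mm/s), the solid fuel tablets fall in Group R2.
Pool-shock granules: available-oxygen content 4.4 % by mass > 3 % by mass → Group R3 (Oxidizer).
Total Group R2: (three 117 g packs = 351 g) + (three 133 g packs = 399 g) = 750 g.
That is within the Group R2 passenger aircraft limit of 1 kg.
Group R3 quantity: three 7.17 kg packs = 21.51 kg.
That is within the Group R3 passenger aircraft limit of 25 kg.
The segregation rule (Group R2 with Group R7) does not apply to Group R2 with Group R3.
Every hazard group is within its passenger aircraft limit and no segregation rule is violated.

Yes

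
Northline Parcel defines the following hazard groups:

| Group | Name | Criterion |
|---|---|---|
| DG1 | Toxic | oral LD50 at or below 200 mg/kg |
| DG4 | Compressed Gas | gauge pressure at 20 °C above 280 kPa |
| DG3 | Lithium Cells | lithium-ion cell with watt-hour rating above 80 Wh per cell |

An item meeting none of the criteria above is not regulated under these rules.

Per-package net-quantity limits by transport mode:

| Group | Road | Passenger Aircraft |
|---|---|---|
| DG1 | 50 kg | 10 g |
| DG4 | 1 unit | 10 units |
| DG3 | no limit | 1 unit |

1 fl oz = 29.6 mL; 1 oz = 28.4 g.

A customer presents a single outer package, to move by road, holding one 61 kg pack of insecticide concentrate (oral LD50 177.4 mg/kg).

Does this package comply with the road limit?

The insecticide concentrate has oral LD50 177.4 mg/kg, which is ≤ 200 mg/kg, so it is Group DG1 (Toxic).
Group DG1 quantity: 61 kg.
61 kg exceeds the road limit of 50 kg for Group DG1.

No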